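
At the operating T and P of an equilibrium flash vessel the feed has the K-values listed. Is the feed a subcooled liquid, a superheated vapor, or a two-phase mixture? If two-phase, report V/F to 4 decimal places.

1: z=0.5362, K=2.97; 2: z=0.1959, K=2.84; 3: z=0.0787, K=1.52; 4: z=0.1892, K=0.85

superheated vapor

ΣzᵢKᵢ = 2.4293; Σzᵢ/Kᵢ = 0.5239.
Since Σzᵢ/Kᵢ < 1 the mixture is above its dew point — single vapor phase.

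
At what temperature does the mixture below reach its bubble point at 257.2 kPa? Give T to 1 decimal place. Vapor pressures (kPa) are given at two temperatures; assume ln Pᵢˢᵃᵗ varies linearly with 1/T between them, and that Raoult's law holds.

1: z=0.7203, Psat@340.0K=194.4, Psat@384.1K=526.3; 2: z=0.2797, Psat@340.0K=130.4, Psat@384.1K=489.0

T = 354.4 K

Bubble-point temperature: ΣzᵢPᵢˢᵃᵗ(T) = P. Interpolate ln Pᵢˢᵃᵗ = aᵢ + bᵢ/T.
  T = 340.0 K: ΣzᵢPᵢˢᵃᵗ = 176.50 kPa
  T = 384.1 K: ΣzᵢPᵢˢᵃᵗ = 515.87 kPa
  T = 362.1 K: ΣzᵢPᵢˢᵃᵗ = 311.40 kPa
  T = 351.1 K: ΣzᵢPᵢˢᵃᵗ = 236.69 kPa
  T = 356.6 K: ΣzᵢPᵢˢᵃᵗ = 272.02 kPa
  T = 353.9 K: ΣzᵢPᵢˢᵃᵗ = 254.19 kPa
Interpolating between 353.9 K and 356.6 K gives T ≈ 354.4 K.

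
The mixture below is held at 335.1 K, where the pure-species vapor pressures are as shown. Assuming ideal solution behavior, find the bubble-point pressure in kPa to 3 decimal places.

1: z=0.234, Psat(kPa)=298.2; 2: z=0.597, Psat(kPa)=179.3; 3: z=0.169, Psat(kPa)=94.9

Pbub = 192.859 kPa

At the bubble point ψ → 0, so ΣzᵢKᵢ = 1 with Kᵢ = Pᵢˢᵃᵗ/P ⇒ P = ΣzᵢPᵢˢᵃᵗ.
P = 0.234·298.2 + 0.597·179.3 + 0.169·94.9 = 192.859 kPa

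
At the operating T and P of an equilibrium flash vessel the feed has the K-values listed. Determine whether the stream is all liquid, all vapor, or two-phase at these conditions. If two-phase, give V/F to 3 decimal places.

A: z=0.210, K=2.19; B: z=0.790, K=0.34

all liquid

ΣzᵢKᵢ = 0.728; Σzᵢ/Kᵢ = 2.419.
Since ΣzᵢKᵢ < 1 the mixture is below its bubble point — single liquid phase.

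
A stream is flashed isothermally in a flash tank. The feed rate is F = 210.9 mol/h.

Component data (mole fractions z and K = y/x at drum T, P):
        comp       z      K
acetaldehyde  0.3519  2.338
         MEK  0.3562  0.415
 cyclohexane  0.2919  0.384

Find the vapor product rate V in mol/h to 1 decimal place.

Rachford–Rice: g(V/F) = Σ zᵢ(Kᵢ−1)/(1+V/F(Kᵢ−1)) = 0.
Feasibility: ΣzᵢKᵢ = 1.0827, Σzᵢ/Kᵢ = 1.7690 — both > 1, two phases present.
Newton–Raphson from V/F = 0.52:
  V/F = 0.5200: g = -0.28637, g' = -0.7106 → V/F = 0.1170
  V/F = 0.1170: g = -0.01037, g' = -0.7401 → V/F = 0.1030
  V/F = 0.1030: g = 0.00007, g' = -0.7509 → V/F = 0.1031
Converged at V/F = 0.1031.
Then V = V/F·F = 0.1031·210.9 = 21.7 mol/h and L = F − V = 189.2 mol/h.

V = 21.7 mol/h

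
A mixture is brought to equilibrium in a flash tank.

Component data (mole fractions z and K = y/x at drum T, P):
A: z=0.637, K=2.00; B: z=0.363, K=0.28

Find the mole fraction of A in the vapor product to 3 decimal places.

y_A = 0.837

Material balance + equilibrium reduce to Σ zᵢ(Kᵢ−1)/(1+V/F(Kᵢ−1)) = 0.
Feasibility: ΣzᵢKᵢ = 1.376, Σzᵢ/Kᵢ = 1.615 — both > 1, two phases present.
Binary case is linear: z₁(K₁−1)(1+V/F(K₂−1)) + z₂(K₂−1)(1+V/F(K₁−1)) = 0
⇒ V/F = [z₁(K₁−1)+z₂(K₂−1)] / [−(K₁−1)(K₂−1)] = 0.3756/0.7200 = 0.522
Compositions from xᵢ = zᵢ/(1+V/F(Kᵢ−1)), yᵢ = Kᵢxᵢ:
  A: x = 0.419, y = 0.837
  B: x = 0.581, y = 0.163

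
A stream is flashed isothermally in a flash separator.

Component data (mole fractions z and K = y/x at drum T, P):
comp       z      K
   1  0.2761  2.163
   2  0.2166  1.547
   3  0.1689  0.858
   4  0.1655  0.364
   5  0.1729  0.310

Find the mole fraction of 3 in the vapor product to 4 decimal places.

y_3 = 0.1529

Rachford–Rice: g(ψ) = Σ zᵢ(Kᵢ−1)/(1+ψ(Kᵢ−1)) = 0.
Feasibility: ΣzᵢKᵢ = 1.1910, Σzᵢ/Kᵢ = 1.4769 — both > 1, two phases present.
Iterate (Newton) starting at ψ = 0.5:
  ψ = 0.5000: g = -0.06622, g' = -0.5290 → ψ = 0.3748
  ψ = 0.3748: g = -0.00251, g' = -0.4947 → ψ = 0.3697
Converged at ψ = 0.3697.
Compositions from xᵢ = zᵢ/(1+ψ(Kᵢ−1)), yᵢ = Kᵢxᵢ:
  1: x = 0.1931, y = 0.4176
  2: x = 0.1802, y = 0.2787
  3: x = 0.1783, y = 0.1529
  4: x = 0.2164, y = 0.0788
  5: x = 0.2321, y = 0.0720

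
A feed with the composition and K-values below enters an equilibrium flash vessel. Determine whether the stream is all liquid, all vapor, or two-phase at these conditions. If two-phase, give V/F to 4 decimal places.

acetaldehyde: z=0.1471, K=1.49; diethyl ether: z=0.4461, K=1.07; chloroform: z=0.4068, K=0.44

ΣzᵢKᵢ = 0.8755; Σzᵢ/Kᵢ = 1.4402.
Since ΣzᵢKᵢ < 1 the mixture is below its bubble point — single liquid phase.

all liquid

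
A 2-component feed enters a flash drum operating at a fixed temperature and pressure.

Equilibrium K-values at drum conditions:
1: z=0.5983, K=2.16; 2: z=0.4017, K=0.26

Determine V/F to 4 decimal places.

V/F = 0.4622

Rachford–Rice: g(V/F) = Σ zᵢ(Kᵢ−1)/(1+V/F(Kᵢ−1)) = 0.
Feasibility: ΣzᵢKᵢ = 1.3968, Σzᵢ/Kᵢ = 1.8220 — both > 1, two phases present.
Newton iteration, V/F⁰ = 0.58:
  V/F = 0.5800: g = -0.10588, g' = -0.9629 → V/F = 0.4700
  V/F = 0.4700: g = -0.00665, g' = -0.8543 → V/F = 0.4622
Converged at V/F = 0.4622.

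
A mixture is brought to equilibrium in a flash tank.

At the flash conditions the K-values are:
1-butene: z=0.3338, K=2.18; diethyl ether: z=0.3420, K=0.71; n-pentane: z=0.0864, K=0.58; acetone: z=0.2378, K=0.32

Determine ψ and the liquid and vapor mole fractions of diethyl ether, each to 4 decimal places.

Iterate (Newton) starting at ψ = 0.43:
  ψ = 0.4300: g = -0.12482, g' = -0.4844 → ψ = 0.1723
  ψ = 0.1723: g = 0.00064, g' = -0.5116 → ψ = 0.1736
Converged at ψ = 0.1736.
Compositions from xᵢ = zᵢ/(1+ψ(Kᵢ−1)), yᵢ = Kᵢxᵢ:
  1-butene: x = 0.2771, y = 0.6040
  diethyl ether: x = 0.3601, y = 0.2557
  n-pentane: x = 0.0932, y = 0.0541
  acetone: x = 0.2696, y = 0.0863

ψ = 0.1736, x_diethyl ether = 0.3601, y_diethyl ether = 0.2557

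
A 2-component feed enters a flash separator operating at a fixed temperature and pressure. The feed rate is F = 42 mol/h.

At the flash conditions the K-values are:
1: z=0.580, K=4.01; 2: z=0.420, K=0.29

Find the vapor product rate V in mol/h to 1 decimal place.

Newton–Raphson from V/F = 0.44:
  V/F = 0.440: g = 0.3174, g' = -1.420 → V/F = 0.663
  V/F = 0.663: g = 0.0188, g' = -1.342 → V/F = 0.677
Converged at V/F = 0.677.
Then V = V/F·F = 0.6774·42 = 28.4 mol/h and L = F − V = 13.6 mol/h.

V = 28.4 mol/h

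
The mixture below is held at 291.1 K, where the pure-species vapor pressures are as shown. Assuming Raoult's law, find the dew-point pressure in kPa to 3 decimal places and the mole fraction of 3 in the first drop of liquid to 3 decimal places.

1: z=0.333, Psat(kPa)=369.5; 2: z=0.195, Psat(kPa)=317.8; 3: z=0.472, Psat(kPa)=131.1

At the dew point ψ → 1, so Σzᵢ/Kᵢ = 1 with Kᵢ = Pᵢˢᵃᵗ/P ⇒ 1/P = Σzᵢ/Pᵢˢᵃᵗ.
1/P = 0.333/369.5 + 0.195/317.8 + 0.472/131.1 = 0.005115 ⇒ P = 195.499 kPa
xᵢ = zᵢP/Pᵢˢᵃᵗ ⇒ x_3 = 0.472·195.499/131.1 = 0.704

Pdew = 195.499 kPa, x_3 = 0.704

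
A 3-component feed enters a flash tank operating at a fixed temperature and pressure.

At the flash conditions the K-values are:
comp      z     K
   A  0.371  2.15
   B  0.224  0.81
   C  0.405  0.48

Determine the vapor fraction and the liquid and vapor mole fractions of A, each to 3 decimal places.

ψ = 0.353, x_A = 0.264, y_A = 0.567

Rachford–Rice: g(ψ) = Σ zᵢ(Kᵢ−1)/(1+ψ(Kᵢ−1)) = 0.
g(0) = ΣzᵢKᵢ − 1 = 0.173 and g(1) = 1 − Σzᵢ/Kᵢ = -0.293, so a root lies in (0, 1).
Iterate (Newton) starting at ψ = 0.5:
  ψ = 0.500: g = -0.0607, g' = -0.408 → ψ = 0.351
  ψ = 0.351: g = 0.0007, g' = -0.422 → ψ = 0.353
Converged at ψ = 0.353.
Compositions from xᵢ = zᵢ/(1+ψ(Kᵢ−1)), yᵢ = Kᵢxᵢ:
  A: x = 0.264, y = 0.567
  B: x = 0.240, y = 0.194
  C: x = 0.496, y = 0.238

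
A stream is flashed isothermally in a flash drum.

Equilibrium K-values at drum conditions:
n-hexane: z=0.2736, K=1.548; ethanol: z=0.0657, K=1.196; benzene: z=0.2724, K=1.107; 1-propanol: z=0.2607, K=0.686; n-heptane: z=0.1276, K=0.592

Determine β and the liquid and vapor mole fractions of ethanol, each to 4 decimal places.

β = 0.4565, x_ethanol = 0.0603, y_ethanol = 0.0721

Rachford–Rice: g(β) = Σ zᵢ(Kᵢ−1)/(1+β(Kᵢ−1)) = 0.
Check two-phase: ΣzᵢKᵢ = 1.0580 > 1 and Σzᵢ/Kᵢ = 1.0733 > 1, so g(0) = 0.0580 > 0 and g(1) = -0.0733 < 0.
Newton–Raphson from β = 0.49:
  β = 0.4900: g = -0.00418, g' = -0.1251 → β = 0.4566
  β = 0.4566: g = -0.00001, g' = -0.1246 → β = 0.4565
Converged at β = 0.4565.
Compositions from xᵢ = zᵢ/(1+β(Kᵢ−1)), yᵢ = Kᵢxᵢ:
  n-hexane: x = 0.2188, y = 0.3388
  ethanol: x = 0.0603, y = 0.0721
  benzene: x = 0.2597, y = 0.2875
  1-propanol: x = 0.3043, y = 0.2088
  n-heptane: x = 0.1568, y = 0.0928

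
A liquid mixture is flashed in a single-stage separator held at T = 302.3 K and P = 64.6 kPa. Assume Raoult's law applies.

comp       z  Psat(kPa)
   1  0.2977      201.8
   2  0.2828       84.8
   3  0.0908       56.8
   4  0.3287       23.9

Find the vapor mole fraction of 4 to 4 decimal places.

y_4 = 0.1980

Raoult's law: Kᵢ = Pᵢˢᵃᵗ/P = Pᵢˢᵃᵗ/64.6.
  K_1 = 201.8/64.6 = 3.123839, K_2 = 84.8/64.6 = 1.312693, K_3 = 56.8/64.6 = 0.879257, K_4 = 23.9/64.6 = 0.369969
Material balance + equilibrium reduce to Σ zᵢ(Kᵢ−1)/(1+ψ(Kᵢ−1)) = 0.
Check two-phase: ΣzᵢKᵢ = 1.5026 > 1 and Σzᵢ/Kᵢ = 1.3025 > 1, so g(0) = 0.5026 > 0 and g(1) = -0.3025 < 0.
Newton iteration, ψ⁰ = 0.39:
  ψ = 0.3900: g = 0.13858, g' = -0.6545 → ψ = 0.6017
  ψ = 0.6017: g = 0.00661, g' = -0.6184 → ψ = 0.6124
Converged at ψ = 0.6124.
Compositions from xᵢ = zᵢ/(1+ψ(Kᵢ−1)), yᵢ = Kᵢxᵢ:
  1: x = 0.1294, y = 0.4042
  2: x = 0.2373, y = 0.3116
  3: x = 0.0981, y = 0.0862
  4: x = 0.5352, y = 0.1980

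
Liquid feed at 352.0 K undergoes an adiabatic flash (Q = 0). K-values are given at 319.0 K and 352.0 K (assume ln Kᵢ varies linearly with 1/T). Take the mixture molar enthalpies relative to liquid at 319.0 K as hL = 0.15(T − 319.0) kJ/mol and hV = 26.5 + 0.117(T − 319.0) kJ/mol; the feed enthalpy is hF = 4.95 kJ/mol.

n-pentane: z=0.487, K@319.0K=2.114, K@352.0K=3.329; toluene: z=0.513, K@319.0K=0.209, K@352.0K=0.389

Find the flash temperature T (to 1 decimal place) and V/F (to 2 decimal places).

T = 320.5 K, V/F = 0.18

Adiabatic flash: solve Rachford–Rice at each trial T, then check hF = ψ·hV(T) + (1−ψ)·hL(T).
  T = 319.0 K: K = (2.114, 0.209), RR gives ψ = 0.155, H_out = 4.112 kJ/mol
  T = 352.0 K: K = (3.329, 0.389), RR gives ψ = 0.577, H_out = 19.607 kJ/mol
  T = 335.5 K: K = (2.683, 0.290), RR gives ψ = 0.381, H_out = 12.353 kJ/mol
  T = 327.2 K: K = (2.387, 0.247), RR gives ψ = 0.277, H_out = 8.486 kJ/mol
  T = 323.1 K: K = (2.248, 0.227), RR gives ψ = 0.219, H_out = 6.395 kJ/mol
  T = 321.1 K: K = (2.182, 0.218), RR gives ψ = 0.189, H_out = 5.310 kJ/mol
Linear interpolation between T = 319.0 (H_out = 4.112) and T = 321.1 (H_out = 5.310) on hF = 4.95 gives T ≈ 320.5 K, at which ψ = 0.18.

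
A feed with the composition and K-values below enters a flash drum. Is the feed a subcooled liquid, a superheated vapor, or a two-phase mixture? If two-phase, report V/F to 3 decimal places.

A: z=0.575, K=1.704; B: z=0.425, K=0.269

ΣzᵢKᵢ = 1.094; Σzᵢ/Kᵢ = 1.917.
Both exceed 1, so a two-phase solution exists.
Material balance + equilibrium reduce to Σ zᵢ(Kᵢ−1)/(1+ψ(Kᵢ−1)) = 0.
Newton iteration, ψ⁰ = 0.5:
  ψ = 0.500: g = -0.1902, g' = -0.720 → ψ = 0.236
  ψ = 0.236: g = -0.0282, g' = -0.541 → ψ = 0.184
  ψ = 0.184: g = -0.0004, g' = -0.526 → ψ = 0.183
Converged at ψ = 0.183.

two-phase, V/F = 0.183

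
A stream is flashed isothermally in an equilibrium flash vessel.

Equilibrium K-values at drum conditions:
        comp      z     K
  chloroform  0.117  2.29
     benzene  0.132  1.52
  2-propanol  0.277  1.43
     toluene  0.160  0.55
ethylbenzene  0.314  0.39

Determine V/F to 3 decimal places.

Rachford–Rice: g(V/F) = Σ zᵢ(Kᵢ−1)/(1+V/F(Kᵢ−1)) = 0.
g(0) = ΣzᵢKᵢ − 1 = 0.075 and g(1) = 1 − Σzᵢ/Kᵢ = -0.428, so a root lies in (0, 1).
Iterate (Newton) starting at V/F = 0.64:
  V/F = 0.640: g = -0.1877, g' = -0.488 → V/F = 0.256
  V/F = 0.256: g = -0.0268, g' = -0.385 → V/F = 0.186
Converged at V/F = 0.186.

V/F = 0.186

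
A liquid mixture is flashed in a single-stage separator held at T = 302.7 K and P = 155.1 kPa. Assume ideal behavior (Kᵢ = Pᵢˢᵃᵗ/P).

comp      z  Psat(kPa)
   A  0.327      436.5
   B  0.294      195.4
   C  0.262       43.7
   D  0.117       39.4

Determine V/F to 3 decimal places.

Raoult's law: Kᵢ = Pᵢˢᵃᵗ/P = Pᵢˢᵃᵗ/155.1.
  K_A = 436.5/155.1 = 2.81431, K_B = 195.4/155.1 = 1.25983, K_C = 43.7/155.1 = 0.28175, K_D = 39.4/155.1 = 0.25403
Newton–Raphson from V/F = 0.5:
  V/F = 0.500: g = -0.0541, g' = -0.806 → V/F = 0.433
  V/F = 0.433: g = -0.0010, g' = -0.780 → V/F = 0.432
Converged at V/F = 0.432.

V/F = 0.432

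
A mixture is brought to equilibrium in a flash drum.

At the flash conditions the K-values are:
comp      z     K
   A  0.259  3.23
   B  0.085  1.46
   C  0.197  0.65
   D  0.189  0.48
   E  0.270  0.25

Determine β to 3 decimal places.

β = 0.214

Rachford–Rice: g(β) = Σ zᵢ(Kᵢ−1)/(1+β(Kᵢ−1)) = 0.
Check two-phase: ΣzᵢKᵢ = 1.247 > 1 and Σzᵢ/Kᵢ = 1.915 > 1, so g(0) = 0.247 > 0 and g(1) = -0.915 < 0.
Newton iteration, β⁰ = 0.5:
  β = 0.500: g = -0.2355, g' = -0.817 → β = 0.212
  β = 0.212: g = 0.0022, g' = -0.916 → β = 0.214
Converged at β = 0.214.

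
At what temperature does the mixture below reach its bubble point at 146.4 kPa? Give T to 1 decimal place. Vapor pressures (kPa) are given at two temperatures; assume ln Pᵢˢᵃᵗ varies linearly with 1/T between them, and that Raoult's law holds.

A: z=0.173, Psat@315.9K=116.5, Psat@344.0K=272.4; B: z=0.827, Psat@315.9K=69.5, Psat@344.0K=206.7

Bubble-point temperature: ΣzᵢPᵢˢᵃᵗ(T) = P. Interpolate ln Pᵢˢᵃᵗ = aᵢ + bᵢ/T.
  T = 315.9 K: ΣzᵢPᵢˢᵃᵗ = 77.63 kPa
  T = 344.0 K: ΣzᵢPᵢˢᵃᵗ = 218.07 kPa
  T = 329.9 K: ΣzᵢPᵢˢᵃᵗ = 132.59 kPa
  T = 336.9 K: ΣzᵢPᵢˢᵃᵗ = 170.57 kPa
  T = 333.4 K: ΣzᵢPᵢˢᵃᵗ = 150.57 kPa
  T = 331.6 K: ΣzᵢPᵢˢᵃᵗ = 141.08 kPa
Interpolating between 331.6 K and 333.4 K gives T ≈ 332.6 K.

T = 332.6 K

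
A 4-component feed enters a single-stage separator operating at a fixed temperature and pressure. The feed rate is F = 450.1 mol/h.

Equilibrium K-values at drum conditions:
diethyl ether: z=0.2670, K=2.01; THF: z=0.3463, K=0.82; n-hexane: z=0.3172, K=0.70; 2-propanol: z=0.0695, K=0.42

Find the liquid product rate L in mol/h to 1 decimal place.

Material balance + equilibrium reduce to Σ zᵢ(Kᵢ−1)/(1+ψ(Kᵢ−1)) = 0.
g(0) = ΣzᵢKᵢ − 1 = 0.0719 and g(1) = 1 − Σzᵢ/Kᵢ = -0.1738, so a root lies in (0, 1).
Newton iteration, ψ⁰ = 0.5:
  ψ = 0.5000: g = -0.05804, g' = -0.2197 → ψ = 0.2358
  ψ = 0.2358: g = 0.00360, g' = -0.2543 → ψ = 0.2500
Converged at ψ = 0.2500.
Then V = ψ·F = 0.2500·450.1 = 112.5 mol/h and L = F − V = 337.6 mol/h.

L = 337.6 mol/h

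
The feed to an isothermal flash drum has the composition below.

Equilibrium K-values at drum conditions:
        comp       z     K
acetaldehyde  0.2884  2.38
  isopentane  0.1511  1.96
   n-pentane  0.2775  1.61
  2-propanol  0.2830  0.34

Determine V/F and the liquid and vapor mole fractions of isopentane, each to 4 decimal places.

V/F = 0.7858, x_isopentane = 0.0861, y_isopentane = 0.1688

Rachford–Rice: g(V/F) = Σ zᵢ(Kᵢ−1)/(1+V/F(Kᵢ−1)) = 0.
Feasibility: ΣzᵢKᵢ = 1.5255, Σzᵢ/Kᵢ = 1.2030 — both > 1, two phases present.
Newton–Raphson from V/F = 0.5:
  V/F = 0.5000: g = 0.18445, g' = -0.5911 → V/F = 0.8120
  V/F = 0.8120: g = -0.02009, g' = -0.7847 → V/F = 0.7864
  V/F = 0.7864: g = -0.00043, g' = -0.7516 → V/F = 0.7858
Converged at V/F = 0.7858.
Compositions from xᵢ = zᵢ/(1+V/F(Kᵢ−1)), yᵢ = Kᵢxᵢ:
  acetaldehyde: x = 0.1384, y = 0.3293
  isopentane: x = 0.0861, y = 0.1688
  n-pentane: x = 0.1876, y = 0.3020
  2-propanol: x = 0.5879, y = 0.1999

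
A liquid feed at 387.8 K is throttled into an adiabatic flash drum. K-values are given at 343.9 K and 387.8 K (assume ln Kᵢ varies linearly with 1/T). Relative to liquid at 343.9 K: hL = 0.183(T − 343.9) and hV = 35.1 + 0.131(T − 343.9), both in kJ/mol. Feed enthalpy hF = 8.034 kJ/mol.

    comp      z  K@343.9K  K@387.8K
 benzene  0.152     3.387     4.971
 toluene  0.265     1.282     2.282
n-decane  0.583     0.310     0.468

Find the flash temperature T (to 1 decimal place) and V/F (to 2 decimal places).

Adiabatic flash: solve Rachford–Rice at each trial T, then check hF = ψ·hV(T) + (1−ψ)·hL(T).
  T = 343.9 K: K = (3.387, 1.282, 0.310), RR gives ψ = 0.032, H_out = 1.116 kJ/mol
  T = 387.8 K: K = (4.971, 2.282, 0.468), RR gives ψ = 0.482, H_out = 23.852 kJ/mol
  T = 365.9 K: K = (4.153, 1.741, 0.386), RR gives ψ = 0.262, H_out = 12.930 kJ/mol
  T = 354.9 K: K = (3.762, 1.501, 0.347), RR gives ψ = 0.148, H_out = 7.132 kJ/mol
  T = 360.4 K: K = (3.956, 1.619, 0.366), RR gives ψ = 0.206, H_out = 10.060 kJ/mol
  T = 357.6 K: K = (3.857, 1.558, 0.356), RR gives ψ = 0.177, H_out = 8.577 kJ/mol
  T = 356.2 K: K = (3.808, 1.529, 0.352), RR gives ψ = 0.162, H_out = 7.830 kJ/mol
Linear interpolation between T = 356.2 (H_out = 7.830) and T = 357.6 (H_out = 8.577) on hF = 8.034 gives T ≈ 356.6 K, at which ψ = 0.17.

T = 356.6 K, V/F = 0.17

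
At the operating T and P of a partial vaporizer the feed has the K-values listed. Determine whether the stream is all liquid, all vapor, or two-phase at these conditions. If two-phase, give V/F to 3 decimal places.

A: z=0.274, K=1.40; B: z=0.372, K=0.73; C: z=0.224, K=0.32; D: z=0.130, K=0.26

all liquid

ΣzᵢKᵢ = 0.761; Σzᵢ/Kᵢ = 1.905.
Since ΣzᵢKᵢ < 1 the mixture is below its bubble point — single liquid phase.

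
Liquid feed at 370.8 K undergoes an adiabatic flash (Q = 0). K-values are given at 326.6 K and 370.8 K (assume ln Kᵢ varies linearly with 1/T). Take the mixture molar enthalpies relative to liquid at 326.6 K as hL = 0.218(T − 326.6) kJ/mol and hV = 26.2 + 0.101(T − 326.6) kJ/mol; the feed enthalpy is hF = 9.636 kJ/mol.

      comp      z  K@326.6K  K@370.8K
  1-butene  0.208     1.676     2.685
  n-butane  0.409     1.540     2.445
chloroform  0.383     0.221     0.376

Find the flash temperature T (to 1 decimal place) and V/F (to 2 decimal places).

Adiabatic flash: solve Rachford–Rice at each trial T, then check hF = ψ·hV(T) + (1−ψ)·hL(T).
  T = 326.6 K: K = (1.676, 1.540, 0.221), RR gives ψ = 0.138, H_out = 3.608 kJ/mol
  T = 370.8 K: K = (2.685, 2.445, 0.376), RR gives ψ = 0.737, H_out = 25.135 kJ/mol
  T = 348.7 K: K = (2.153, 1.969, 0.293), RR gives ψ = 0.501, H_out = 16.639 kJ/mol
  T = 337.6 K: K = (1.906, 1.747, 0.256), RR gives ψ = 0.350, H_out = 11.111 kJ/mol
  T = 332.1 K: K = (1.789, 1.642, 0.238), RR gives ψ = 0.255, H_out = 7.720 kJ/mol
  T = 334.9 K: K = (1.849, 1.695, 0.247), RR gives ψ = 0.306, H_out = 9.519 kJ/mol
  T = 336.2 K: K = (1.876, 1.720, 0.251), RR gives ψ = 0.327, H_out = 10.301 kJ/mol
Linear interpolation between T = 334.9 (H_out = 9.519) and T = 336.2 (H_out = 10.301) on hF = 9.636 gives T ≈ 335.1 K, at which ψ = 0.31.

T = 335.1 K, V/F = 0.31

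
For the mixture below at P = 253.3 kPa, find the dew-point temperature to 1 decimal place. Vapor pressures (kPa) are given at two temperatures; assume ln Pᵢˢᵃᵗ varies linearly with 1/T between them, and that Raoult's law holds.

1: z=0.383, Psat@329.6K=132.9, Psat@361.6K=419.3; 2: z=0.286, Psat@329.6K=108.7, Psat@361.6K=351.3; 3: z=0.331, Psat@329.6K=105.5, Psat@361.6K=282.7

T = 351.9 K

Dew-point temperature: Σzᵢ·P/Pᵢˢᵃᵗ(T) = 1. Interpolate ln Pᵢˢᵃᵗ = aᵢ + bᵢ/T.
  T = 329.6 K: ΣzᵢP/Pᵢˢᵃᵗ = 2.1911
  T = 361.6 K: ΣzᵢP/Pᵢˢᵃᵗ = 0.7342
  T = 345.6 K: ΣzᵢP/Pᵢˢᵃᵗ = 1.2355
  T = 353.6 K: ΣzᵢP/Pᵢˢᵃᵗ = 0.9466
  T = 349.6 K: ΣzᵢP/Pᵢˢᵃᵗ = 1.0797
  T = 351.6 K: ΣzᵢP/Pᵢˢᵃᵗ = 1.0106
Interpolating between 351.6 K and 353.6 K gives T ≈ 351.9 K.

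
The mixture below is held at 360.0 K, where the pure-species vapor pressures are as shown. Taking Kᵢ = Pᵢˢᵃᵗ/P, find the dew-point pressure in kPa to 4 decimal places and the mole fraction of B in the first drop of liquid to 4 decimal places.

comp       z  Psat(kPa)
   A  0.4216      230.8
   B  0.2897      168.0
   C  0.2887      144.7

At the dew point ψ → 1, so Σzᵢ/Kᵢ = 1 with Kᵢ = Pᵢˢᵃᵗ/P ⇒ 1/P = Σzᵢ/Pᵢˢᵃᵗ.
1/P = 0.4216/230.8 + 0.2897/168.0 + 0.2887/144.7 = 0.0055463 ⇒ P = 180.3018 kPa
xᵢ = zᵢP/Pᵢˢᵃᵗ ⇒ x_B = 0.2897·180.3018/168.0 = 0.3109

Pdew = 180.3018 kPa, x_B = 0.3109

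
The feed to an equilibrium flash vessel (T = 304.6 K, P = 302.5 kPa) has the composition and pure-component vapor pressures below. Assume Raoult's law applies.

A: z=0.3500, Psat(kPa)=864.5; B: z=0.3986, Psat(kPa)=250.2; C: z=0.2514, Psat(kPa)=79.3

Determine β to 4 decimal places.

β = 0.4525

Raoult's law: Kᵢ = Pᵢˢᵃᵗ/P = Pᵢˢᵃᵗ/302.5.
  K_A = 864.5/302.5 = 2.857851, K_B = 250.2/302.5 = 0.827107, K_C = 79.3/302.5 = 0.262149
Material balance + equilibrium reduce to Σ zᵢ(Kᵢ−1)/(1+β(Kᵢ−1)) = 0.
g(0) = ΣzᵢKᵢ − 1 = 0.3958 and g(1) = 1 − Σzᵢ/Kᵢ = -0.5634, so a root lies in (0, 1).
Iterate (Newton) starting at β = 0.45:
  β = 0.4500: g = 0.00173, g' = -0.6791 → β = 0.4525
Converged at β = 0.4525.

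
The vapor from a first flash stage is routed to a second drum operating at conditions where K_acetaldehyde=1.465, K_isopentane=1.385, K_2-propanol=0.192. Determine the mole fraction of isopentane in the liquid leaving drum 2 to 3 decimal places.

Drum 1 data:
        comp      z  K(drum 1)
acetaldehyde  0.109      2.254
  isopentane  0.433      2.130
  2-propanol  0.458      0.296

Drum 1:
Newton–Raphson from ψ₁ = 0.5:
  ψ₁ = 0.500: g = -0.1009, g' = -0.831 → ψ₁ = 0.379
  ψ₁ = 0.379: g = -0.0042, g' = -0.772 → ψ₁ = 0.373
Converged at ψ₁ = 0.373.
Drum-1 compositions:
  acetaldehyde: x = 0.074, y = 0.167
  isopentane: x = 0.305, y = 0.649
  2-propanol: x = 0.621, y = 0.184
Drum-2 feed = drum-1 vapor: z₂ = (0.1674, 0.6488, 0.1839).
Drum 2:
Rachford–Rice: g(ψ₂) = Σ zᵢ(Kᵢ−1)/(1+ψ₂(Kᵢ−1)) = 0.
g(0) = ΣzᵢKᵢ − 1 = 0.179 and g(1) = 1 − Σzᵢ/Kᵢ = -0.540, so a root lies in (0, 1).
Iterate (Newton) starting at ψ₂ = 0.5:
  ψ₂ = 0.500: g = 0.0233, g' = -0.429 → ψ₂ = 0.554
  ψ₂ = 0.554: g = -0.0014, g' = -0.482 → ψ₂ = 0.552
Converged at ψ₂ = 0.551.
  acetaldehyde: x = 0.133, y = 0.195
  isopentane: x = 0.535, y = 0.741
  2-propanol: x = 0.332, y = 0.064

x_isopentane (drum 2) = 0.535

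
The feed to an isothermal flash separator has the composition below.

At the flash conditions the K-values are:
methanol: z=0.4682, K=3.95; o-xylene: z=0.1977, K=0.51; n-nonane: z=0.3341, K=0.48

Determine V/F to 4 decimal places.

V/F = 0.7394

Material balance + equilibrium reduce to Σ zᵢ(Kᵢ−1)/(1+V/F(Kᵢ−1)) = 0.
Feasibility: ΣzᵢKᵢ = 2.1106, Σzᵢ/Kᵢ = 1.2022 — both > 1, two phases present.
Newton–Raphson from V/F = 0.62:
  V/F = 0.6200: g = 0.09269, g' = -0.8038 → V/F = 0.7353
  V/F = 0.7353: g = 0.00310, g' = -0.7585 → V/F = 0.7394
Converged at V/F = 0.7394.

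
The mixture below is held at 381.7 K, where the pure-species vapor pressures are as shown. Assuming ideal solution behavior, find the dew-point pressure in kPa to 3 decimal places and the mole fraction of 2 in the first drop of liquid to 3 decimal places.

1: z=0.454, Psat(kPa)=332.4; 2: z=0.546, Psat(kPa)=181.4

At the dew point ψ → 1, so Σzᵢ/Kᵢ = 1 with Kᵢ = Pᵢˢᵃᵗ/P ⇒ 1/P = Σzᵢ/Pᵢˢᵃᵗ.
1/P = 0.454/332.4 + 0.546/181.4 = 0.004376 ⇒ P = 228.532 kPa
xᵢ = zᵢP/Pᵢˢᵃᵗ ⇒ x_2 = 0.546·228.532/181.4 = 0.688

Pdew = 228.532 kPa, x_2 = 0.688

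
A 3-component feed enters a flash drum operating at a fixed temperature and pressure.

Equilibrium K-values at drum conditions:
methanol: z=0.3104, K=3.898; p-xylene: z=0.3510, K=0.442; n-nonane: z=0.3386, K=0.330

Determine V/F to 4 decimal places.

Material balance + equilibrium reduce to Σ zᵢ(Kᵢ−1)/(1+V/F(Kᵢ−1)) = 0.
Feasibility: ΣzᵢKᵢ = 1.4768, Σzᵢ/Kᵢ = 1.8998 — both > 1, two phases present.
Newton iteration, V/F⁰ = 0.34:
  V/F = 0.3400: g = -0.08241, g' = -1.0828 → V/F = 0.2639
  V/F = 0.2639: g = 0.00446, g' = -1.2116 → V/F = 0.2676
Converged at V/F = 0.2676.

V/F = 0.2676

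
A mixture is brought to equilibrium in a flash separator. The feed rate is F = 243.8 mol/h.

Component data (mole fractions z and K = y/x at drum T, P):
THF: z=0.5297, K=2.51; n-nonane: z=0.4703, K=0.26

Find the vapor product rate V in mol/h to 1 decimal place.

Material balance + equilibrium reduce to Σ zᵢ(Kᵢ−1)/(1+V/F(Kᵢ−1)) = 0.
Check two-phase: ΣzᵢKᵢ = 1.4518 > 1 and Σzᵢ/Kᵢ = 2.0199 > 1, so g(0) = 0.4518 > 0 and g(1) = -1.0199 < 0.
Newton iteration, V/F⁰ = 0.5:
  V/F = 0.5000: g = -0.09666, g' = -1.0410 → V/F = 0.4071
  V/F = 0.4071: g = -0.00276, g' = -0.9907 → V/F = 0.4044
Converged at V/F = 0.4044.
Then V = V/F·F = 0.4044·243.8 = 98.6 mol/h and L = F − V = 145.2 mol/h.

V = 98.6 mol/h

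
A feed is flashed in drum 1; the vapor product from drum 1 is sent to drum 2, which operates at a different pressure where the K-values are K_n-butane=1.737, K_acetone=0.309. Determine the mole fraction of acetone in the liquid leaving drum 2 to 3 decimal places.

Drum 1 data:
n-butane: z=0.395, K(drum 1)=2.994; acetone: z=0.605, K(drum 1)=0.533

x_acetone (drum 2) = 0.516

Drum 1:
Binary case is linear: z₁(K₁−1)(1+ψ₁(K₂−1)) + z₂(K₂−1)(1+ψ₁(K₁−1)) = 0
⇒ ψ₁ = [z₁(K₁−1)+z₂(K₂−1)] / [−(K₁−1)(K₂−1)] = 0.5051/0.9312 = 0.542
Drum-1 compositions:
  n-butane: x = 0.190, y = 0.568
  acetone: x = 0.810, y = 0.432
Drum-2 feed = drum-1 vapor: z₂ = (0.5681, 0.4319).
Drum 2:
Let ψ₂ = V/F and solve Σ zᵢ(Kᵢ−1)/(1+ψ₂(Kᵢ−1)) = 0.
g(0) = ΣzᵢKᵢ − 1 = 0.120 and g(1) = 1 − Σzᵢ/Kᵢ = -0.725, so a root lies in (0, 1).
Binary case is linear: z₁(K₁−1)(1+ψ₂(K₂−1)) + z₂(K₂−1)(1+ψ₂(K₁−1)) = 0
⇒ ψ₂ = [z₁(K₁−1)+z₂(K₂−1)] / [−(K₁−1)(K₂−1)] = 0.1203/0.5093 = 0.236
  n-butane: x = 0.484, y = 0.841
  acetone: x = 0.516, y = 0.159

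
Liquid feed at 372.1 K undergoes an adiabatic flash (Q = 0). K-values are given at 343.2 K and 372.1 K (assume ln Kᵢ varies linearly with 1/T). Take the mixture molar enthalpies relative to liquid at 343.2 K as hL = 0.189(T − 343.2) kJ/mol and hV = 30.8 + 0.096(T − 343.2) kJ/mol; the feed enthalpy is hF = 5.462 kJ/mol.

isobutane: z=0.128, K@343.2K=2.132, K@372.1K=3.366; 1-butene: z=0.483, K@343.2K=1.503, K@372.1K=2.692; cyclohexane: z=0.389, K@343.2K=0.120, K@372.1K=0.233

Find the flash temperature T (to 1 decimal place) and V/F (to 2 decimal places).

T = 346.0 K, V/F = 0.16

Adiabatic flash: solve Rachford–Rice at each trial T, then check hF = ψ·hV(T) + (1−ψ)·hL(T).
  T = 343.2 K: K = (2.132, 1.503, 0.120), RR gives ψ = 0.077, H_out = 2.370 kJ/mol
  T = 372.1 K: K = (3.366, 2.692, 0.233), RR gives ψ = 0.582, H_out = 21.829 kJ/mol
  T = 357.6 K: K = (2.702, 2.033, 0.169), RR gives ψ = 0.399, H_out = 14.469 kJ/mol
  T = 350.4 K: K = (2.406, 1.754, 0.143), RR gives ψ = 0.269, H_out = 9.464 kJ/mol
  T = 346.8 K: K = (2.266, 1.625, 0.131), RR gives ψ = 0.184, H_out = 6.277 kJ/mol
  T = 345.0 K: K = (2.198, 1.563, 0.125), RR gives ψ = 0.134, H_out = 4.430 kJ/mol
Linear interpolation between T = 345.0 (H_out = 4.430) and T = 346.8 (H_out = 6.277) on hF = 5.462 gives T ≈ 346.0 K, at which ψ = 0.16.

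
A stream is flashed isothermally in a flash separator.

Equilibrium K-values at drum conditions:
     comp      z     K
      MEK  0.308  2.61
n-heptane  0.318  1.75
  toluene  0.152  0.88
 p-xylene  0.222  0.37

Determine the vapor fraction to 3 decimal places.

Let ψ = V/F and solve Σ zᵢ(Kᵢ−1)/(1+ψ(Kᵢ−1)) = 0.
Check two-phase: ΣzᵢKᵢ = 1.576 > 1 and Σzᵢ/Kᵢ = 1.072 > 1, so g(0) = 0.576 > 0 and g(1) = -0.072 < 0.
Iterate (Newton) starting at ψ = 0.5:
  ψ = 0.500: g = 0.2246, g' = -0.530 → ψ = 0.924
  ψ = 0.924: g = -0.0149, g' = -0.699 → ψ = 0.903
  ψ = 0.903: g = -0.0003, g' = -0.672 → ψ = 0.902
Converged at ψ = 0.902.

ψ = 0.902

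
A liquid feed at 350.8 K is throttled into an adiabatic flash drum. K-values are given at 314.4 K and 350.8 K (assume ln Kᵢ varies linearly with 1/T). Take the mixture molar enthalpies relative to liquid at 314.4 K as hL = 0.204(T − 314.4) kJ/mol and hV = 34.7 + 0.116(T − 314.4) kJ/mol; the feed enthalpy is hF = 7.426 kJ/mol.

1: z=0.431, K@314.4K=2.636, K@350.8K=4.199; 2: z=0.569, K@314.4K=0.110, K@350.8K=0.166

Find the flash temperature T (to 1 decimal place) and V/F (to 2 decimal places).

Adiabatic flash: solve Rachford–Rice at each trial T, then check hF = ψ·hV(T) + (1−ψ)·hL(T).
  T = 314.4 K: K = (2.636, 0.110), RR gives ψ = 0.136, H_out = 4.736 kJ/mol
  T = 350.8 K: K = (4.199, 0.166), RR gives ψ = 0.339, H_out = 18.100 kJ/mol
  T = 332.6 K: K = (3.370, 0.137), RR gives ψ = 0.259, H_out = 12.289 kJ/mol
  T = 323.5 K: K = (2.991, 0.123), RR gives ψ = 0.206, H_out = 8.826 kJ/mol
  T = 318.9 K: K = (2.808, 0.116), RR gives ψ = 0.173, H_out = 6.855 kJ/mol
  T = 321.2 K: K = (2.899, 0.120), RR gives ψ = 0.190, H_out = 7.863 kJ/mol
Linear interpolation between T = 318.9 (H_out = 6.855) and T = 321.2 (H_out = 7.863) on hF = 7.426 gives T ≈ 320.2 K, at which ψ = 0.18.

T = 320.2 K, V/F = 0.18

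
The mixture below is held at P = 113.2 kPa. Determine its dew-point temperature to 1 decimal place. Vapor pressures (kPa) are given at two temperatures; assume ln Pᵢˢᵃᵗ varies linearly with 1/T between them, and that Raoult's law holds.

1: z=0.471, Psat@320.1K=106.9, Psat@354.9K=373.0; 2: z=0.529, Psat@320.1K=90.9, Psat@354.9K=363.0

Dew-point temperature: Σzᵢ·P/Pᵢˢᵃᵗ(T) = 1. Interpolate ln Pᵢˢᵃᵗ = aᵢ + bᵢ/T.
  T = 320.1 K: ΣzᵢP/Pᵢˢᵃᵗ = 1.1575
  T = 354.9 K: ΣzᵢP/Pᵢˢᵃᵗ = 0.3079
  T = 337.5 K: ΣzᵢP/Pᵢˢᵃᵗ = 0.5766
  T = 328.8 K: ΣzᵢP/Pᵢˢᵃᵗ = 0.8094
  T = 324.5 K: ΣzᵢP/Pᵢˢᵃᵗ = 0.9636
  T = 322.3 K: ΣzᵢP/Pᵢˢᵃᵗ = 1.0554
Interpolating between 322.3 K and 324.5 K gives T ≈ 323.6 K.

T = 323.6 K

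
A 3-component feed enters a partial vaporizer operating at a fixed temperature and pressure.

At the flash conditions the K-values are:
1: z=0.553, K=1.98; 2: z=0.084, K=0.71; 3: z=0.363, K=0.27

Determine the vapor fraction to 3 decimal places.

Material balance + equilibrium reduce to Σ zᵢ(Kᵢ−1)/(1+ψ(Kᵢ−1)) = 0.
Feasibility: ΣzᵢKᵢ = 1.253, Σzᵢ/Kᵢ = 1.742 — both > 1, two phases present.
Iterate (Newton) starting at ψ = 0.5:
  ψ = 0.500: g = -0.0821, g' = -0.729 → ψ = 0.387
  ψ = 0.387: g = -0.0041, g' = -0.664 → ψ = 0.381
Converged at ψ = 0.381.

ψ = 0.381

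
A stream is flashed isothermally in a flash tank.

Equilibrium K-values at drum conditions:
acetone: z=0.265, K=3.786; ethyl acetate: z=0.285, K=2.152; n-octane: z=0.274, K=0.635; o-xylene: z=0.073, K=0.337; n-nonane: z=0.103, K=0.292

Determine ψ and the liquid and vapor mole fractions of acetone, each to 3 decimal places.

ψ = 0.783, x_acetone = 0.083, y_acetone = 0.315

Let ψ = V/F and solve Σ zᵢ(Kᵢ−1)/(1+ψ(Kᵢ−1)) = 0.
Check two-phase: ΣzᵢKᵢ = 1.845 > 1 and Σzᵢ/Kᵢ = 1.203 > 1, so g(0) = 0.845 > 0 and g(1) = -0.203 < 0.
Iterate (Newton) starting at ψ = 0.46:
  ψ = 0.460: g = 0.2402, g' = -0.789 → ψ = 0.764
  ψ = 0.764: g = 0.0148, g' = -0.764 → ψ = 0.784
  ψ = 0.784: g = -0.0001, g' = -0.779 → ψ = 0.783
Converged at ψ = 0.783.
Compositions from xᵢ = zᵢ/(1+ψ(Kᵢ−1)), yᵢ = Kᵢxᵢ:
  acetone: x = 0.083, y = 0.315
  ethyl acetate: x = 0.150, y = 0.322
  n-octane: x = 0.384, y = 0.244
  o-xylene: x = 0.152, y = 0.051
  n-nonane: x = 0.231, y = 0.068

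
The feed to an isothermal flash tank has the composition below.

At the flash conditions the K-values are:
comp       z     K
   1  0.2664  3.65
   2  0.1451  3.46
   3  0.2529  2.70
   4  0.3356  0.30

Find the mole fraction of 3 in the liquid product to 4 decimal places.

Let ψ = V/F and solve Σ zᵢ(Kᵢ−1)/(1+ψ(Kᵢ−1)) = 0.
g(0) = ΣzᵢKᵢ − 1 = 1.2579 and g(1) = 1 − Σzᵢ/Kᵢ = -0.3273, so a root lies in (0, 1).
Newton–Raphson from ψ = 0.39:
  ψ = 0.3900: g = 0.46473, g' = -1.2565 → ψ = 0.7598
  ψ = 0.7598: g = 0.04441, g' = -1.2023 → ψ = 0.7968
  ψ = 0.7968: g = -0.00112, g' = -1.2661 → ψ = 0.7959
Converged at ψ = 0.7959.
Compositions from xᵢ = zᵢ/(1+ψ(Kᵢ−1)), yᵢ = Kᵢxᵢ:
  1: x = 0.0857, y = 0.3127
  2: x = 0.0491, y = 0.1697
  3: x = 0.1075, y = 0.2902
  4: x = 0.7578, y = 0.2273

x_3 = 0.1075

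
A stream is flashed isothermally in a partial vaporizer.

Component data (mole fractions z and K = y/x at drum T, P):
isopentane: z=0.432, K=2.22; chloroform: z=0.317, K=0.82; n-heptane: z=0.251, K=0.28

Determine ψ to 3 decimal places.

Let ψ = V/F and solve Σ zᵢ(Kᵢ−1)/(1+ψ(Kᵢ−1)) = 0.
Feasibility: ΣzᵢKᵢ = 1.289, Σzᵢ/Kᵢ = 1.478 — both > 1, two phases present.
Newton–Raphson from ψ = 0.48:
  ψ = 0.480: g = -0.0062, g' = -0.572 → ψ = 0.469
Converged at ψ = 0.469.

ψ = 0.469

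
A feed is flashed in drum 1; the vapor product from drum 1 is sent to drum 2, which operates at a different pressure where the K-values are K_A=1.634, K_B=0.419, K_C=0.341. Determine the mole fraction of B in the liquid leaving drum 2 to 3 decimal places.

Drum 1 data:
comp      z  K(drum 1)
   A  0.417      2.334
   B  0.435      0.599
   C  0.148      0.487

x_B (drum 2) = 0.393

Drum 1:
Material balance + equilibrium reduce to Σ zᵢ(Kᵢ−1)/(1+ψ₁(Kᵢ−1)) = 0.
Feasibility: ΣzᵢKᵢ = 1.306, Σzᵢ/Kᵢ = 1.209 — both > 1, two phases present.
Iterate (Newton) starting at ψ₁ = 0.5:
  ψ₁ = 0.500: g = 0.0134, g' = -0.447 → ψ₁ = 0.530
Converged at ψ₁ = 0.530.
Drum-1 compositions:
  A: x = 0.244, y = 0.570
  B: x = 0.552, y = 0.331
  C: x = 0.203, y = 0.099
Drum-2 feed = drum-1 vapor: z₂ = (0.5701, 0.3309, 0.0990).
Drum 2:
Material balance + equilibrium reduce to Σ zᵢ(Kᵢ−1)/(1+ψ₂(Kᵢ−1)) = 0.
g(0) = ΣzᵢKᵢ − 1 = 0.104 and g(1) = 1 − Σzᵢ/Kᵢ = -0.429, so a root lies in (0, 1).
Iterate (Newton) starting at ψ₂ = 0.39:
  ψ₂ = 0.390: g = -0.0466, g' = -0.412 → ψ₂ = 0.277
  ψ₂ = 0.277: g = -0.0014, g' = -0.389 → ψ₂ = 0.273
Converged at ψ₂ = 0.273.
  A: x = 0.486, y = 0.794
  B: x = 0.393, y = 0.165
  C: x = 0.121, y = 0.041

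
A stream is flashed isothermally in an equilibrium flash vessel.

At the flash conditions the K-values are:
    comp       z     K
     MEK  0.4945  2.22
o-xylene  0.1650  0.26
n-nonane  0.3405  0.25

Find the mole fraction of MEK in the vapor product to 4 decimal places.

y_MEK = 0.8429

Let ψ = V/F and solve Σ zᵢ(Kᵢ−1)/(1+ψ(Kᵢ−1)) = 0.
g(0) = ΣzᵢKᵢ − 1 = 0.2258 and g(1) = 1 − Σzᵢ/Kᵢ = -1.2194, so a root lies in (0, 1).
Newton iteration, ψ⁰ = 0.43:
  ψ = 0.4300: g = -0.16032, g' = -0.9283 → ψ = 0.2573
  ψ = 0.2573: g = -0.00810, g' = -0.8583 → ψ = 0.2479
Converged at ψ = 0.2479.
Compositions from xᵢ = zᵢ/(1+ψ(Kᵢ−1)), yᵢ = Kᵢxᵢ:
  MEK: x = 0.3797, y = 0.8429
  o-xylene: x = 0.2021, y = 0.0525
  n-nonane: x = 0.4183, y = 0.1046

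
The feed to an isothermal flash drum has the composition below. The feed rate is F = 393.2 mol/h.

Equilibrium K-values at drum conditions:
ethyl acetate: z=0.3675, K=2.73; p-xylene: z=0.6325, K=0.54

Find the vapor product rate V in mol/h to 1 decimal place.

V = 170.4 mol/h

Rachford–Rice: g(ψ) = Σ zᵢ(Kᵢ−1)/(1+ψ(Kᵢ−1)) = 0.
Feasibility: ΣzᵢKᵢ = 1.3448, Σzᵢ/Kᵢ = 1.3059 — both > 1, two phases present.
Iterate (Newton) starting at ψ = 0.5:
  ψ = 0.5000: g = -0.03696, g' = -0.5420 → ψ = 0.4318
  ψ = 0.4318: g = 0.00085, g' = -0.5688 → ψ = 0.4333
Converged at ψ = 0.4333.
Then V = ψ·F = 0.4333·393.2 = 170.4 mol/h and L = F − V = 222.8 mol/h.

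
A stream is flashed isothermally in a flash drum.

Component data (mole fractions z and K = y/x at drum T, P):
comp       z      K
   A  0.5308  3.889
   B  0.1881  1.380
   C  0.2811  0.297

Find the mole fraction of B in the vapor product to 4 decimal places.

y_B = 0.1959

Rachford–Rice: g(β) = Σ zᵢ(Kᵢ−1)/(1+β(Kᵢ−1)) = 0.
Feasibility: ΣzᵢKᵢ = 2.4073, Σzᵢ/Kᵢ = 1.2193 — both > 1, two phases present.
Newton–Raphson from β = 0.5:
  β = 0.5000: g = 0.38266, g' = -1.0909 → β = 0.8508
  β = 0.8508: g = 0.00580, g' = -1.2461 → β = 0.8554
Converged at β = 0.8554.
Compositions from xᵢ = zᵢ/(1+β(Kᵢ−1)), yᵢ = Kᵢxᵢ:
  A: x = 0.1529, y = 0.5947
  B: x = 0.1420, y = 0.1959
  C: x = 0.7051, y = 0.2094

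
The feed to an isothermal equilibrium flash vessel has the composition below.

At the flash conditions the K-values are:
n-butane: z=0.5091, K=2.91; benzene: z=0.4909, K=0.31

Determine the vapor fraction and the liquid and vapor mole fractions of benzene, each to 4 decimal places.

Rachford–Rice: g(ψ) = Σ zᵢ(Kᵢ−1)/(1+ψ(Kᵢ−1)) = 0.
Check two-phase: ΣzᵢKᵢ = 1.6337 > 1 and Σzᵢ/Kᵢ = 1.7585 > 1, so g(0) = 0.6337 > 0 and g(1) = -0.7585 < 0.
Binary case is linear: z₁(K₁−1)(1+ψ(K₂−1)) + z₂(K₂−1)(1+ψ(K₁−1)) = 0
⇒ ψ = [z₁(K₁−1)+z₂(K₂−1)] / [−(K₁−1)(K₂−1)] = 0.63366/1.31790 = 0.4808
Compositions from xᵢ = zᵢ/(1+ψ(Kᵢ−1)), yᵢ = Kᵢxᵢ:
  n-butane: x = 0.2654, y = 0.7723
  benzene: x = 0.7346, y = 0.2277

ψ = 0.4808, x_benzene = 0.7346, y_benzene = 0.2277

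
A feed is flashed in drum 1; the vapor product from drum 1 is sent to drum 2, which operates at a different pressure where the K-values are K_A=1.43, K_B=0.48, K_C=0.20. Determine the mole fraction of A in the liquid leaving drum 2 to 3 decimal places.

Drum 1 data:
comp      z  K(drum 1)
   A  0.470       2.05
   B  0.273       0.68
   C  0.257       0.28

x_A (drum 2) = 0.590

Drum 1:
Material balance + equilibrium reduce to Σ zᵢ(Kᵢ−1)/(1+ψ₁(Kᵢ−1)) = 0.
Check two-phase: ΣzᵢKᵢ = 1.221 > 1 and Σzᵢ/Kᵢ = 1.549 > 1, so g(0) = 0.221 > 0 and g(1) = -0.549 < 0.
Iterate (Newton) starting at ψ₁ = 0.5:
  ψ₁ = 0.500: g = -0.0695, g' = -0.588 → ψ₁ = 0.382
  ψ₁ = 0.382: g = -0.0024, g' = -0.554 → ψ₁ = 0.377
Converged at ψ₁ = 0.377.
Drum-1 compositions:
  A: x = 0.337, y = 0.690
  B: x = 0.310, y = 0.211
  C: x = 0.353, y = 0.099
Drum-2 feed = drum-1 vapor: z₂ = (0.6901, 0.2111, 0.0988).
Drum 2:
Rachford–Rice: g(ψ₂) = Σ zᵢ(Kᵢ−1)/(1+ψ₂(Kᵢ−1)) = 0.
g(0) = ΣzᵢKᵢ − 1 = 0.108 and g(1) = 1 − Σzᵢ/Kᵢ = -0.416, so a root lies in (0, 1).
Newton iteration, ψ₂⁰ = 0.33:
  ψ₂ = 0.330: g = 0.0199, g' = -0.298 → ψ₂ = 0.397
  ψ₂ = 0.397: g = -0.0007, g' = -0.320 → ψ₂ = 0.395
Converged at ψ₂ = 0.395.
  A: x = 0.590, y = 0.844
  B: x = 0.266, y = 0.128
  C: x = 0.144, y = 0.029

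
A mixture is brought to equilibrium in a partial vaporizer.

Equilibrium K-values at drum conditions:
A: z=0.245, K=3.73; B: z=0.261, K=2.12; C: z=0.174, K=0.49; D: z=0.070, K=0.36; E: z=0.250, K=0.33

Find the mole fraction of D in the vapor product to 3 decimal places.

y_D = 0.038

Rachford–Rice: g(β) = Σ zᵢ(Kᵢ−1)/(1+β(Kᵢ−1)) = 0.
g(0) = ΣzᵢKᵢ − 1 = 0.660 and g(1) = 1 − Σzᵢ/Kᵢ = -0.496, so a root lies in (0, 1).
Newton iteration, β⁰ = 0.45:
  β = 0.450: g = 0.0766, g' = -0.875 → β = 0.538
  β = 0.538: g = 0.0012, g' = -0.854 → β = 0.539
Converged at β = 0.539.
Compositions from xᵢ = zᵢ/(1+β(Kᵢ−1)), yᵢ = Kᵢxᵢ:
  A: x = 0.099, y = 0.370
  B: x = 0.163, y = 0.345
  C: x = 0.240, y = 0.118
  D: x = 0.107, y = 0.038
  E: x = 0.391, y = 0.129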